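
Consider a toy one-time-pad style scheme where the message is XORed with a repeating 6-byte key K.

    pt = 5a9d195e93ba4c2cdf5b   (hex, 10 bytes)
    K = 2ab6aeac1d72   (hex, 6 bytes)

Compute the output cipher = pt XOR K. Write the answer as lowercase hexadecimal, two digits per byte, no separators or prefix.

702bb7f28ec8669a71f7

The 6-byte key repeats, so the effective keystream is 2a b6 ae ac 1d 72 2a b6 ae ac.
byte 0: 5a xor 2a = 70
byte 1: 9d xor b6 = 2b
byte 2: 19 xor ae = b7
byte 3: 5e xor ac = f2
byte 4: 93 xor 1d = 8e
byte 5: ba xor 72 = c8
byte 6: 4c xor 2a = 66
byte 7: 2c xor b6 = 9a
byte 8: df xor ae = 71
byte 9: 5b xor ac = f7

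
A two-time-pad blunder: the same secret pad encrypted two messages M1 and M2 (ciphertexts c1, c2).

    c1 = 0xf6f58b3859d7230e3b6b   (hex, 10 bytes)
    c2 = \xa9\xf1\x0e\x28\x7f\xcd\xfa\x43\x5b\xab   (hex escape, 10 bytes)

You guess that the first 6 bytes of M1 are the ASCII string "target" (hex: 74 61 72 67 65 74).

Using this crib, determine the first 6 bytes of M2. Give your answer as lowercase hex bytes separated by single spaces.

First, c1 ⊕ c2 = (M1 ⊕ K) ⊕ (M2 ⊕ K) = M1 ⊕ M2, so the key drops out. Then M2 = (M1 ⊕ M2) ⊕ M1 over the first 6 bytes.
byte 0: (f6 XOR a9) XOR 74 = 5f XOR 74 = 2b
byte 1: (f5 XOR f1) XOR 61 = 04 XOR 61 = 65
byte 2: (8b XOR 0e) XOR 72 = 85 XOR 72 = f7
byte 3: (38 XOR 28) XOR 67 = 10 XOR 67 = 77
byte 4: (59 XOR 7f) XOR 65 = 26 XOR 65 = 43
byte 5: (d7 XOR cd) XOR 74 = 1a XOR 74 = 6e

2b 65 f7 77 43 6e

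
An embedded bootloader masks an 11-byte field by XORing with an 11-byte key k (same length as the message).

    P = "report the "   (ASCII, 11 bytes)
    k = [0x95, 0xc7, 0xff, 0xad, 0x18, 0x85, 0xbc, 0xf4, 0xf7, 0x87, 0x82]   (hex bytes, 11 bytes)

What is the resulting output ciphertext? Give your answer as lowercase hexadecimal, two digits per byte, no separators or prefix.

byte 0: 72 ^ 95 = e7
byte 1: 65 ^ c7 = a2
byte 2: 70 ^ ff = 8f
byte 3: 6f ^ ad = c2
byte 4: 72 ^ 18 = 6a
byte 5: 74 ^ 85 = f1
byte 6: 20 ^ bc = 9c
byte 7: 74 ^ f4 = 80
byte 8: 68 ^ f7 = 9f
byte 9: 65 ^ 87 = e2
byte 10: 20 ^ 82 = a2

e7a28fc26af19c809fe2a2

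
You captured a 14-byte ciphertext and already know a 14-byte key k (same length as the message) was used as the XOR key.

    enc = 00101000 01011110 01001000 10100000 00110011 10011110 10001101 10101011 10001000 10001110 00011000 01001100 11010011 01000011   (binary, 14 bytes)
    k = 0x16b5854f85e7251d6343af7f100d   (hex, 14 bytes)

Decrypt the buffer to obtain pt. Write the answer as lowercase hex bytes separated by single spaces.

28 ⊕ 16 = 3e
5e ⊕ b5 = eb
48 ⊕ 85 = cd
a0 ⊕ 4f = ef
33 ⊕ 85 = b6
9e ⊕ e7 = 79
8d ⊕ 25 = a8
ab ⊕ 1d = b6
88 ⊕ 63 = eb
8e ⊕ 43 = cd
18 ⊕ af = b7
4c ⊕ 7f = 33
d3 ⊕ 10 = c3
43 ⊕ 0d = 4e

3e eb cd ef b6 79 a8 b6 eb cd b7 33 c3 4e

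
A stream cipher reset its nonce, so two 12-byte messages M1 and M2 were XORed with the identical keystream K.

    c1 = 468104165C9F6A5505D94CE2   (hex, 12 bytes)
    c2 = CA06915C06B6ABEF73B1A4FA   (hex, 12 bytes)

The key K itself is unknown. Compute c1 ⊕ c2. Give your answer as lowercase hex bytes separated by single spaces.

c1 ⊕ c2 = (M1 ⊕ K) ⊕ (M2 ⊕ K) = M1 ⊕ M2 — the shared key cancels under XOR.
byte 0: 46 ^ ca = 8c
byte 1: 81 ^ 06 = 87
byte 2: 04 ^ 91 = 95
byte 3: 16 ^ 5c = 4a
byte 4: 5c ^ 06 = 5a
byte 5: 9f ^ b6 = 29
byte 6: 6a ^ ab = c1
byte 7: 55 ^ ef = ba
byte 8: 05 ^ 73 = 76
byte 9: d9 ^ b1 = 68
byte 10: 4c ^ a4 = e8
byte 11: e2 ^ fa = 18

8c 87 95 4a 5a 29 c1 ba 76 68 e8 18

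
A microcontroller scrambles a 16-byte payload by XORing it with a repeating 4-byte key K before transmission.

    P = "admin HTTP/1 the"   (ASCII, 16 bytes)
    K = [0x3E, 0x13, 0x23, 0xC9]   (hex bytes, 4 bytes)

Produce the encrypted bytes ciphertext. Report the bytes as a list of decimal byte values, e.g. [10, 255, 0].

The 4-byte key repeats, so the effective keystream is 3e 13 23 c9 3e 13 23 c9 3e 13 23 c9 3e 13 23 c9.
byte 0: 01100001 XOR 00111110 = 01011111
byte 1: 01100100 XOR 00010011 = 01110111
byte 2: 01101101 XOR 00100011 = 01001110
byte 3: 01101001 XOR 11001001 = 10100000
byte 4: 01101110 XOR 00111110 = 01010000
byte 5: 00100000 XOR 00010011 = 00110011
byte 6: 01001000 XOR 00100011 = 01101011
byte 7: 01010100 XOR 11001001 = 10011101
byte 8: 01010100 XOR 00111110 = 01101010
byte 9: 01010000 XOR 00010011 = 01000011
byte 10: 00101111 XOR 00100011 = 00001100
byte 11: 00110001 XOR 11001001 = 11111000
byte 12: 00100000 XOR 00111110 = 00011110
byte 13: 01110100 XOR 00010011 = 01100111
byte 14: 01101000 XOR 00100011 = 01001011
byte 15: 01100101 XOR 11001001 = 10101100

[95, 119, 78, 160, 80, 51, 107, 157, 106, 67, 12, 248, 30, 103, 75, 172]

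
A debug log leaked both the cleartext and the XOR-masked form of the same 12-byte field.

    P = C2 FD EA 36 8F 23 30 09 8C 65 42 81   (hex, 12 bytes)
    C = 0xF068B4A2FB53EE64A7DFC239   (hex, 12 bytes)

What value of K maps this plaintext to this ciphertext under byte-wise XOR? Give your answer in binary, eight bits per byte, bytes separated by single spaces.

Since C = P ⊕ K, XORing both sides with P gives K = P ⊕ C.
byte 0: c2 xor f0 = 32
byte 1: fd xor 68 = 95
byte 2: ea xor b4 = 5e
byte 3: 36 xor a2 = 94
byte 4: 8f xor fb = 74
byte 5: 23 xor 53 = 70
byte 6: 30 xor ee = de
byte 7: 09 xor 64 = 6d
byte 8: 8c xor a7 = 2b
byte 9: 65 xor df = ba
byte 10: 42 xor c2 = 80
byte 11: 81 xor 39 = b8

00110010 10010101 01011110 10010100 01110100 01110000 11011110 01101101 00101011 10111010 10000000 10111000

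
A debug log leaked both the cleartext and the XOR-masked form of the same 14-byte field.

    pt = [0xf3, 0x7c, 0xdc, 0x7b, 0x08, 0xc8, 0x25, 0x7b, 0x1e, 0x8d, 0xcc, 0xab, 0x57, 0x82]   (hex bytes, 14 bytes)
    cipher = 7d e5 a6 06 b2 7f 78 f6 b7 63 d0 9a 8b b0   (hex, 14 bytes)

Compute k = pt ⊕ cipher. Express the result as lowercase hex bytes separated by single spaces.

8e 99 7a 7d ba b7 5d 8d a9 ee 1c 31 dc 32

Since cipher = pt ⊕ k, XORing both sides with pt gives k = pt ⊕ cipher.
f3 ^ 7d = 8e
7c ^ e5 = 99
dc ^ a6 = 7a
7b ^ 06 = 7d
08 ^ b2 = ba
c8 ^ 7f = b7
25 ^ 78 = 5d
7b ^ f6 = 8d
1e ^ b7 = a9
8d ^ 63 = ee
cc ^ d0 = 1c
ab ^ 9a = 31
57 ^ 8b = dc
82 ^ b0 = 32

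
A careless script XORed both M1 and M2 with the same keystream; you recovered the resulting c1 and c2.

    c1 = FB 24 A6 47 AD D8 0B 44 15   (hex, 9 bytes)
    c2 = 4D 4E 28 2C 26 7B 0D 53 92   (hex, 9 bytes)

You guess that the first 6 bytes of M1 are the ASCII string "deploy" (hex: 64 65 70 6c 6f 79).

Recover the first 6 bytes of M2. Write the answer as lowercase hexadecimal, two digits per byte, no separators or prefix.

d20ffe07e4da

First, c1 ⊕ c2 = (M1 ⊕ K) ⊕ (M2 ⊕ K) = M1 ⊕ M2, so the key drops out. Then M2 = (M1 ⊕ M2) ⊕ M1 over the first 6 bytes.
byte 0: (fb ^ 4d) ^ 64 = b6 ^ 64 = d2
byte 1: (24 ^ 4e) ^ 65 = 6a ^ 65 = 0f
byte 2: (a6 ^ 28) ^ 70 = 8e ^ 70 = fe
byte 3: (47 ^ 2c) ^ 6c = 6b ^ 6c = 07
byte 4: (ad ^ 26) ^ 6f = 8b ^ 6f = e4
byte 5: (d8 ^ 7b) ^ 79 = a3 ^ 79 = da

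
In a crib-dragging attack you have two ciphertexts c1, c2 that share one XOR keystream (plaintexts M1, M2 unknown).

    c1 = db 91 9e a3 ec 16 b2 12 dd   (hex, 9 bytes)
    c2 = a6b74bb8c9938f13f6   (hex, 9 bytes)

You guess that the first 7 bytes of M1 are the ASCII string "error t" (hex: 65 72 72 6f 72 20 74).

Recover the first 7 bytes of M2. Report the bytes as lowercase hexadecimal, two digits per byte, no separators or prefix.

1854a77457a549

First, c1 ⊕ c2 = (M1 ⊕ K) ⊕ (M2 ⊕ K) = M1 ⊕ M2, so the key drops out. Then M2 = (M1 ⊕ M2) ⊕ M1 over the first 7 bytes.
byte 0: (db ⊕ a6) ⊕ 65 = 7d ⊕ 65 = 18
byte 1: (91 ⊕ b7) ⊕ 72 = 26 ⊕ 72 = 54
byte 2: (9e ⊕ 4b) ⊕ 72 = d5 ⊕ 72 = a7
byte 3: (a3 ⊕ b8) ⊕ 6f = 1b ⊕ 6f = 74
byte 4: (ec ⊕ c9) ⊕ 72 = 25 ⊕ 72 = 57
byte 5: (16 ⊕ 93) ⊕ 20 = 85 ⊕ 20 = a5
byte 6: (b2 ⊕ 8f) ⊕ 74 = 3d ⊕ 74 = 49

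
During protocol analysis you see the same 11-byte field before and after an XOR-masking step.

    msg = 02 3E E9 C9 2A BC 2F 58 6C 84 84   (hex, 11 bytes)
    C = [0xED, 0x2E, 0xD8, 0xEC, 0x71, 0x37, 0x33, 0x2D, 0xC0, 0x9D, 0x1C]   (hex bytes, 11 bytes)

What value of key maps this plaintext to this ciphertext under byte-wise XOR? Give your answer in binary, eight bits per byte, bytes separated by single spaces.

Since C = msg ⊕ key, XORing both sides with msg gives key = msg ⊕ C.
00000010 XOR 11101101 = 11101111
00111110 XOR 00101110 = 00010000
11101001 XOR 11011000 = 00110001
11001001 XOR 11101100 = 00100101
00101010 XOR 01110001 = 01011011
10111100 XOR 00110111 = 10001011
00101111 XOR 00110011 = 00011100
01011000 XOR 00101101 = 01110101
01101100 XOR 11000000 = 10101100
10000100 XOR 10011101 = 00011001
10000100 XOR 00011100 = 10011000

11101111 00010000 00110001 00100101 01011011 10001011 00011100 01110101 10101100 00011001 10011000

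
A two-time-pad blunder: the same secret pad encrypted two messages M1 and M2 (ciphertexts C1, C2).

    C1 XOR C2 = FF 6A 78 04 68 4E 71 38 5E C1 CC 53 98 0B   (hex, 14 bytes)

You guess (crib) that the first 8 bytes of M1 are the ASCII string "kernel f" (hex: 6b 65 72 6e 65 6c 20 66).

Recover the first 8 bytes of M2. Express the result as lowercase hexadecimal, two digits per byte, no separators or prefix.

940f0a6a0d22515e

Since C1 ⊕ C2 = M1 ⊕ M2, XORing with the guessed M1 bytes yields the corresponding M2 bytes: M2 = (C1 ⊕ C2) ⊕ M1.
11111111 xor 01101011 = 10010100
01101010 xor 01100101 = 00001111
01111000 xor 01110010 = 00001010
00000100 xor 01101110 = 01101010
01101000 xor 01100101 = 00001101
01001110 xor 01101100 = 00100010
01110001 xor 00100000 = 01010001
00111000 xor 01100110 = 01011110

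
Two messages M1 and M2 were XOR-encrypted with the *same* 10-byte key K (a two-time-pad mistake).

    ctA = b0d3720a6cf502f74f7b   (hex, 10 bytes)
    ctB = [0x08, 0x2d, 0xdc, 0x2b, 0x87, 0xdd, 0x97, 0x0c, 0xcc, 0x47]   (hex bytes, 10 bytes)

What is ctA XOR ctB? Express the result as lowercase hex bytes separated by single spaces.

ctA ⊕ ctB = (M1 ⊕ K) ⊕ (M2 ⊕ K) = M1 ⊕ M2 — the shared key cancels under XOR.
byte 0: b0 ^ 08 = b8
byte 1: d3 ^ 2d = fe
byte 2: 72 ^ dc = ae
byte 3: 0a ^ 2b = 21
byte 4: 6c ^ 87 = eb
byte 5: f5 ^ dd = 28
byte 6: 02 ^ 97 = 95
byte 7: f7 ^ 0c = fb
byte 8: 4f ^ cc = 83
byte 9: 7b ^ 47 = 3c

b8 fe ae 21 eb 28 95 fb 83 3c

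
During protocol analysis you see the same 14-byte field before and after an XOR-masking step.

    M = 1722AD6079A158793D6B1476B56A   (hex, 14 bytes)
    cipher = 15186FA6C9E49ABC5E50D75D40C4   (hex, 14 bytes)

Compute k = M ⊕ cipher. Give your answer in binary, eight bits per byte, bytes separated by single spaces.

00000010 00111010 11000010 11000110 10110000 01000101 11000010 11000101 01100011 00111011 11000011 00101011 11110101 10101110

Since cipher = M ⊕ k, XORing both sides with M gives k = M ⊕ cipher.
17 ^ 15 = 02
22 ^ 18 = 3a
ad ^ 6f = c2
60 ^ a6 = c6
79 ^ c9 = b0
a1 ^ e4 = 45
58 ^ 9a = c2
79 ^ bc = c5
3d ^ 5e = 63
6b ^ 50 = 3b
14 ^ d7 = c3
76 ^ 5d = 2b
b5 ^ 40 = f5
6a ^ c4 = ae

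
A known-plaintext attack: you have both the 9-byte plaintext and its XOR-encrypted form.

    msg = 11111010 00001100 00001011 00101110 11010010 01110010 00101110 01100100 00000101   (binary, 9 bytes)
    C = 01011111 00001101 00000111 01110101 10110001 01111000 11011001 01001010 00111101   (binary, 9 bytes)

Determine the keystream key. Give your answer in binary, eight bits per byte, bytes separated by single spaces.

Since C = msg ⊕ key, XORing both sides with msg gives key = msg ⊕ C.
byte 0: fa ⊕ 5f = a5
byte 1: 0c ⊕ 0d = 01
byte 2: 0b ⊕ 07 = 0c
byte 3: 2e ⊕ 75 = 5b
byte 4: d2 ⊕ b1 = 63
byte 5: 72 ⊕ 78 = 0a
byte 6: 2e ⊕ d9 = f7
byte 7: 64 ⊕ 4a = 2e
byte 8: 05 ⊕ 3d = 38

10100101 00000001 00001100 01011011 01100011 00001010 11110111 00101110 00111000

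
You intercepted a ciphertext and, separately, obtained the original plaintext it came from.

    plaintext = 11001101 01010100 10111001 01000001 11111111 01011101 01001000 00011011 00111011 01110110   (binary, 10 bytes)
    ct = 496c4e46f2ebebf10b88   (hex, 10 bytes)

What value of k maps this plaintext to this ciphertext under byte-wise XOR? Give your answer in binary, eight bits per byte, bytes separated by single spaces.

10000100 00111000 11110111 00000111 00001101 10110110 10100011 11101010 00110000 11111110

Since ct = plaintext ⊕ k, XORing both sides with plaintext gives k = plaintext ⊕ ct.
byte 0: 205 ⊕  73 = 132
byte 1:  84 ⊕ 108 =  56
byte 2: 185 ⊕  78 = 247
byte 3:  65 ⊕  70 =   7
byte 4: 255 ⊕ 242 =  13
byte 5:  93 ⊕ 235 = 182
byte 6:  72 ⊕ 235 = 163
byte 7:  27 ⊕ 241 = 234
byte 8:  59 ⊕  11 =  48
byte 9: 118 ⊕ 136 = 254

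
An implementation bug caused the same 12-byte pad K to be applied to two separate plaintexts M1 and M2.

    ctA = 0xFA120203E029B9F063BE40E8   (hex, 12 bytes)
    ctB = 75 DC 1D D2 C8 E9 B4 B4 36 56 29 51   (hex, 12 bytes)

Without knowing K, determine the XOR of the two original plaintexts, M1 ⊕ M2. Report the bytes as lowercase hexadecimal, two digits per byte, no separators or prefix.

8fce1fd128c00d4455e869b9

ctA ⊕ ctB = (M1 ⊕ K) ⊕ (M2 ⊕ K) = M1 ⊕ M2 — the shared key cancels under XOR.
250 ⊕ 117 = 143
 18 ⊕ 220 = 206
  2 ⊕  29 =  31
  3 ⊕ 210 = 209
224 ⊕ 200 =  40
 41 ⊕ 233 = 192
185 ⊕ 180 =  13
240 ⊕ 180 =  68
 99 ⊕  54 =  85
190 ⊕  86 = 232
 64 ⊕  41 = 105
232 ⊕  81 = 185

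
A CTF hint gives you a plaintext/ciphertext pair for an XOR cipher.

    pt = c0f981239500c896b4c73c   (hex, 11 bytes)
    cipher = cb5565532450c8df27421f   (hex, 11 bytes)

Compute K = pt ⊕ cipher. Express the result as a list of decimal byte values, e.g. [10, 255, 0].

[11, 172, 228, 112, 177, 80, 0, 73, 147, 133, 35]

Since cipher = pt ⊕ K, XORing both sides with pt gives K = pt ⊕ cipher.
byte 0: 192 ^ 203 =  11
byte 1: 249 ^  85 = 172
byte 2: 129 ^ 101 = 228
byte 3:  35 ^  83 = 112
byte 4: 149 ^  36 = 177
byte 5:   0 ^  80 =  80
byte 6: 200 ^ 200 =   0
byte 7: 150 ^ 223 =  73
byte 8: 180 ^  39 = 147
byte 9: 199 ^  66 = 133
byte 10:  60 ^  31 =  35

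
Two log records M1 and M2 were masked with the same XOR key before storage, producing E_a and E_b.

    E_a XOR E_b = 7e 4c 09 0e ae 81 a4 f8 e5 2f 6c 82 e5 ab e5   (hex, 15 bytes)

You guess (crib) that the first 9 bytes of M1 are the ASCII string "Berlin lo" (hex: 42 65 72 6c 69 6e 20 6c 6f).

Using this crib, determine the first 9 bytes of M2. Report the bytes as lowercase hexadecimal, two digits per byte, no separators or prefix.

3c297b62c7ef84948a

Since E_a ⊕ E_b = M1 ⊕ M2, XORing with the guessed M1 bytes yields the corresponding M2 bytes: M2 = (E_a ⊕ E_b) ⊕ M1.
7e ^ 42 = 3c
4c ^ 65 = 29
09 ^ 72 = 7b
0e ^ 6c = 62
ae ^ 69 = c7
81 ^ 6e = ef
a4 ^ 20 = 84
f8 ^ 6c = 94
e5 ^ 6f = 8a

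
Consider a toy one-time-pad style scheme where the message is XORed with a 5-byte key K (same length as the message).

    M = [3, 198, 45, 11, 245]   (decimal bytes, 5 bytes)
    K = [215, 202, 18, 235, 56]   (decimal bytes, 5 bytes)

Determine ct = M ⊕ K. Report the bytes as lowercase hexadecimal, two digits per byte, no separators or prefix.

d40c3fe0cd

XOR is its own inverse, so applying the key byte-wise gives the result directly.
byte 0: 03 ⊕ d7 = d4
byte 1: c6 ⊕ ca = 0c
byte 2: 2d ⊕ 12 = 3f
byte 3: 0b ⊕ eb = e0
byte 4: f5 ⊕ 38 = cd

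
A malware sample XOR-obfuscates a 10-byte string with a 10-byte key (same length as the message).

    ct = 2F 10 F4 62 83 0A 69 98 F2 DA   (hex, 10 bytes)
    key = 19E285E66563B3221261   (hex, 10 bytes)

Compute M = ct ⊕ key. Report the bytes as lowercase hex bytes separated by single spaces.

36 f2 71 84 e6 69 da ba e0 bb

XOR is its own inverse, so applying the key byte-wise gives the result directly.
byte 0: 2f ^ 19 = 36
byte 1: 10 ^ e2 = f2
byte 2: f4 ^ 85 = 71
byte 3: 62 ^ e6 = 84
byte 4: 83 ^ 65 = e6
byte 5: 0a ^ 63 = 69
byte 6: 69 ^ b3 = da
byte 7: 98 ^ 22 = ba
byte 8: f2 ^ 12 = e0
byte 9: da ^ 61 = bb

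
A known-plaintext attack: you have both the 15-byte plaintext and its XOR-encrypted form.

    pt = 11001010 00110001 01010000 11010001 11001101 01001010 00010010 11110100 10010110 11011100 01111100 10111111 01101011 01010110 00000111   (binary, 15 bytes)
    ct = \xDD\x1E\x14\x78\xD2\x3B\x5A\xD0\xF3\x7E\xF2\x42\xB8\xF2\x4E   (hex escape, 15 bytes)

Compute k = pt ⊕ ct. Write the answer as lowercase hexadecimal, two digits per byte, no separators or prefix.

172f44a91f71482465a28efdd3a449

Since ct = pt ⊕ k, XORing both sides with pt gives k = pt ⊕ ct.
byte 0: 11001010 XOR 11011101 = 00010111
byte 1: 00110001 XOR 00011110 = 00101111
byte 2: 01010000 XOR 00010100 = 01000100
byte 3: 11010001 XOR 01111000 = 10101001
byte 4: 11001101 XOR 11010010 = 00011111
byte 5: 01001010 XOR 00111011 = 01110001
byte 6: 00010010 XOR 01011010 = 01001000
byte 7: 11110100 XOR 11010000 = 00100100
byte 8: 10010110 XOR 11110011 = 01100101
byte 9: 11011100 XOR 01111110 = 10100010
byte 10: 01111100 XOR 11110010 = 10001110
byte 11: 10111111 XOR 01000010 = 11111101
byte 12: 01101011 XOR 10111000 = 11010011
byte 13: 01010110 XOR 11110010 = 10100100
byte 14: 00000111 XOR 01001110 = 01001001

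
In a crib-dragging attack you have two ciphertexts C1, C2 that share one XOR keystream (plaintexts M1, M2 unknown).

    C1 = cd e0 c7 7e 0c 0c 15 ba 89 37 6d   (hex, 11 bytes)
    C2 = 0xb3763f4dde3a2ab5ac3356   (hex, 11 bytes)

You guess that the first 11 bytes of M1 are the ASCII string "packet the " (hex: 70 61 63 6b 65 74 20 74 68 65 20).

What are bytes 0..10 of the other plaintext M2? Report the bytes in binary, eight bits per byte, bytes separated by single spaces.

First, C1 ⊕ C2 = (M1 ⊕ K) ⊕ (M2 ⊕ K) = M1 ⊕ M2, so the key drops out. Then M2 = (M1 ⊕ M2) ⊕ M1 over the first 11 bytes.
byte 0: (cd ^ b3) ^ 70 = 7e ^ 70 = 0e
byte 1: (e0 ^ 76) ^ 61 = 96 ^ 61 = f7
byte 2: (c7 ^ 3f) ^ 63 = f8 ^ 63 = 9b
byte 3: (7e ^ 4d) ^ 6b = 33 ^ 6b = 58
byte 4: (0c ^ de) ^ 65 = d2 ^ 65 = b7
byte 5: (0c ^ 3a) ^ 74 = 36 ^ 74 = 42
byte 6: (15 ^ 2a) ^ 20 = 3f ^ 20 = 1f
byte 7: (ba ^ b5) ^ 74 = 0f ^ 74 = 7b
byte 8: (89 ^ ac) ^ 68 = 25 ^ 68 = 4d
byte 9: (37 ^ 33) ^ 65 = 04 ^ 65 = 61
byte 10: (6d ^ 56) ^ 20 = 3b ^ 20 = 1b

00001110 11110111 10011011 01011000 10110111 01000010 00011111 01111011 01001101 01100001 00011011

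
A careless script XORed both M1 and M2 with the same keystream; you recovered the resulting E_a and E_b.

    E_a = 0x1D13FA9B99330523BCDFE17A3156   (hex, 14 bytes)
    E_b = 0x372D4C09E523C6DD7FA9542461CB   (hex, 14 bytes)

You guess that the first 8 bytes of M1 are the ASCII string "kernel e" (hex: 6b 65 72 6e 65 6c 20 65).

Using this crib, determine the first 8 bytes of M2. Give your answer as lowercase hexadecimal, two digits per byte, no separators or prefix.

First, E_a ⊕ E_b = (M1 ⊕ K) ⊕ (M2 ⊕ K) = M1 ⊕ M2, so the key drops out. Then M2 = (M1 ⊕ M2) ⊕ M1 over the first 8 bytes.
byte 0: (1d ^ 37) ^ 6b = 2a ^ 6b = 41
byte 1: (13 ^ 2d) ^ 65 = 3e ^ 65 = 5b
byte 2: (fa ^ 4c) ^ 72 = b6 ^ 72 = c4
byte 3: (9b ^ 09) ^ 6e = 92 ^ 6e = fc
byte 4: (99 ^ e5) ^ 65 = 7c ^ 65 = 19
byte 5: (33 ^ 23) ^ 6c = 10 ^ 6c = 7c
byte 6: (05 ^ c6) ^ 20 = c3 ^ 20 = e3
byte 7: (23 ^ dd) ^ 65 = fe ^ 65 = 9b

415bc4fc197ce39b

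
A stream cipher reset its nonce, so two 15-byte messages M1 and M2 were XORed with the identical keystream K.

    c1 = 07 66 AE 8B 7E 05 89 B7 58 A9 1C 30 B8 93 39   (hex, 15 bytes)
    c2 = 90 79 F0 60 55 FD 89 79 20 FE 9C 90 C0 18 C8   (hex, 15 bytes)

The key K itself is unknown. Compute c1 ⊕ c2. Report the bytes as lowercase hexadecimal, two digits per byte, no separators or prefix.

c1 ⊕ c2 = (M1 ⊕ K) ⊕ (M2 ⊕ K) = M1 ⊕ M2 — the shared key cancels under XOR.
byte 0: 07 XOR 90 = 97
byte 1: 66 XOR 79 = 1f
byte 2: ae XOR f0 = 5e
byte 3: 8b XOR 60 = eb
byte 4: 7e XOR 55 = 2b
byte 5: 05 XOR fd = f8
byte 6: 89 XOR 89 = 00
byte 7: b7 XOR 79 = ce
byte 8: 58 XOR 20 = 78
byte 9: a9 XOR fe = 57
byte 10: 1c XOR 9c = 80
byte 11: 30 XOR 90 = a0
byte 12: b8 XOR c0 = 78
byte 13: 93 XOR 18 = 8b
byte 14: 39 XOR c8 = f1

971f5eeb2bf800ce785780a0788bf1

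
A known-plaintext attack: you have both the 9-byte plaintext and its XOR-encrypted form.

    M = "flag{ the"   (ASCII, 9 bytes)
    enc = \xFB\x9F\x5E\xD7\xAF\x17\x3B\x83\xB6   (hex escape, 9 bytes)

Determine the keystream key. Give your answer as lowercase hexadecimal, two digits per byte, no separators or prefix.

9df33fb0d4374febd3

Since enc = M ⊕ key, XORing both sides with M gives key = M ⊕ enc.
byte 0: 66 ^ fb = 9d
byte 1: 6c ^ 9f = f3
byte 2: 61 ^ 5e = 3f
byte 3: 67 ^ d7 = b0
byte 4: 7b ^ af = d4
byte 5: 20 ^ 17 = 37
byte 6: 74 ^ 3b = 4f
byte 7: 68 ^ 83 = eb
byte 8: 65 ^ b6 = d3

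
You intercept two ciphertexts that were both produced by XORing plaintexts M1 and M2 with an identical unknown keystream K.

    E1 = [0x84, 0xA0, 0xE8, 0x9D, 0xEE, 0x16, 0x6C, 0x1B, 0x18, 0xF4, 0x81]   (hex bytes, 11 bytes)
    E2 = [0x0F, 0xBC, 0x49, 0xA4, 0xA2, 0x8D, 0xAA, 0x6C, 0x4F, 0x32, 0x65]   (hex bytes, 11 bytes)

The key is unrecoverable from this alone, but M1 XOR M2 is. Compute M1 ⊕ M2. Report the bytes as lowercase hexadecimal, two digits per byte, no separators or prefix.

8b1ca1394c9bc67757c6e4

E1 ⊕ E2 = (M1 ⊕ K) ⊕ (M2 ⊕ K) = M1 ⊕ M2 — the shared key cancels under XOR.
84 ^ 0f = 8b
a0 ^ bc = 1c
e8 ^ 49 = a1
9d ^ a4 = 39
ee ^ a2 = 4c
16 ^ 8d = 9b
6c ^ aa = c6
1b ^ 6c = 77
18 ^ 4f = 57
f4 ^ 32 = c6
81 ^ 65 = e4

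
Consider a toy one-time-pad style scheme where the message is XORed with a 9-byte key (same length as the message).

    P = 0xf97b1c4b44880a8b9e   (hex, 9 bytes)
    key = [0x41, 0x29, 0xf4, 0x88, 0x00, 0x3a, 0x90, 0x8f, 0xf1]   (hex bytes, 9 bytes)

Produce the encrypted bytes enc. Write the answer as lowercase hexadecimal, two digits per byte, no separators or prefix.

b852e8c344b29a046f

byte 0: 11111001 xor 01000001 = 10111000
byte 1: 01111011 xor 00101001 = 01010010
byte 2: 00011100 xor 11110100 = 11101000
byte 3: 01001011 xor 10001000 = 11000011
byte 4: 01000100 xor 00000000 = 01000100
byte 5: 10001000 xor 00111010 = 10110010
byte 6: 00001010 xor 10010000 = 10011010
byte 7: 10001011 xor 10001111 = 00000100
byte 8: 10011110 xor 11110001 = 01101111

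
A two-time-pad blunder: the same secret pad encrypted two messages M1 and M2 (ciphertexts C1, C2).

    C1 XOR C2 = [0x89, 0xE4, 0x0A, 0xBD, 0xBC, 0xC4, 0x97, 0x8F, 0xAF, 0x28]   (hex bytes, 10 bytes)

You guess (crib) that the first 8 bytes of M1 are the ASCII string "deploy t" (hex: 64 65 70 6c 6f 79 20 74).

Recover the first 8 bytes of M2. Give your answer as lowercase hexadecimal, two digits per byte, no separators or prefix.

Since C1 ⊕ C2 = M1 ⊕ M2, XORing with the guessed M1 bytes yields the corresponding M2 bytes: M2 = (C1 ⊕ C2) ⊕ M1.
89 XOR 64 = ed
e4 XOR 65 = 81
0a XOR 70 = 7a
bd XOR 6c = d1
bc XOR 6f = d3
c4 XOR 79 = bd
97 XOR 20 = b7
8f XOR 74 = fb

ed817ad1d3bdb7fb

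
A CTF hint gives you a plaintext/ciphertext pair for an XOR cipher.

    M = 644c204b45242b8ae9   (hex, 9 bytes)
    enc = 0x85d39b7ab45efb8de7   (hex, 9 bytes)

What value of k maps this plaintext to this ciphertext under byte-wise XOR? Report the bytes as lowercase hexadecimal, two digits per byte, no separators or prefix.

Since enc = M ⊕ k, XORing both sides with M gives k = M ⊕ enc.
64 xor 85 = e1
4c xor d3 = 9f
20 xor 9b = bb
4b xor 7a = 31
45 xor b4 = f1
24 xor 5e = 7a
2b xor fb = d0
8a xor 8d = 07
e9 xor e7 = 0e

e19fbb31f17ad0070e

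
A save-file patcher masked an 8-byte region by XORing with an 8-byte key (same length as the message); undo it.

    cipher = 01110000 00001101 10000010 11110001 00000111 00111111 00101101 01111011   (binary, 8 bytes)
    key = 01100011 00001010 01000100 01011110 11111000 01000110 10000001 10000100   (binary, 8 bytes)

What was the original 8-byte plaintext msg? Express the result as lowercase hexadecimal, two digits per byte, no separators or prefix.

1307c6afff79acff

70 ^ 63 = 13
0d ^ 0a = 07
82 ^ 44 = c6
f1 ^ 5e = af
07 ^ f8 = ff
3f ^ 46 = 79
2d ^ 81 = ac
7b ^ 84 = ff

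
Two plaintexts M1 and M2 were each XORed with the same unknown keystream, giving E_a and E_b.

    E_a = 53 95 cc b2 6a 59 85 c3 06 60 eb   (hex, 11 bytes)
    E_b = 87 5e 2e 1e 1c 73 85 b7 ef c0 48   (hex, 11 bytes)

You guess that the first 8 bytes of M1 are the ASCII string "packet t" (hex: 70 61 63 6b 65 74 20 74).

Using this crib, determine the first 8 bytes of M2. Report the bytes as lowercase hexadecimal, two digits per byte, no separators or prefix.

First, E_a ⊕ E_b = (M1 ⊕ K) ⊕ (M2 ⊕ K) = M1 ⊕ M2, so the key drops out. Then M2 = (M1 ⊕ M2) ⊕ M1 over the first 8 bytes.
byte 0: (53 ⊕ 87) ⊕ 70 = d4 ⊕ 70 = a4
byte 1: (95 ⊕ 5e) ⊕ 61 = cb ⊕ 61 = aa
byte 2: (cc ⊕ 2e) ⊕ 63 = e2 ⊕ 63 = 81
byte 3: (b2 ⊕ 1e) ⊕ 6b = ac ⊕ 6b = c7
byte 4: (6a ⊕ 1c) ⊕ 65 = 76 ⊕ 65 = 13
byte 5: (59 ⊕ 73) ⊕ 74 = 2a ⊕ 74 = 5e
byte 6: (85 ⊕ 85) ⊕ 20 = 00 ⊕ 20 = 20
byte 7: (c3 ⊕ b7) ⊕ 74 = 74 ⊕ 74 = 00

a4aa81c7135e2000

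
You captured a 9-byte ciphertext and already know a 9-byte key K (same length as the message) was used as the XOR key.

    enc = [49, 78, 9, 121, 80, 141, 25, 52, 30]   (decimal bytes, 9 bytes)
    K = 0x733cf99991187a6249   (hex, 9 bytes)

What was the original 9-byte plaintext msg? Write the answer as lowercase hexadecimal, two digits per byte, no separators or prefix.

31 ⊕ 73 = 42
4e ⊕ 3c = 72
09 ⊕ f9 = f0
79 ⊕ 99 = e0
50 ⊕ 91 = c1
8d ⊕ 18 = 95
19 ⊕ 7a = 63
34 ⊕ 62 = 56
1e ⊕ 49 = 57

4272f0e0c195635657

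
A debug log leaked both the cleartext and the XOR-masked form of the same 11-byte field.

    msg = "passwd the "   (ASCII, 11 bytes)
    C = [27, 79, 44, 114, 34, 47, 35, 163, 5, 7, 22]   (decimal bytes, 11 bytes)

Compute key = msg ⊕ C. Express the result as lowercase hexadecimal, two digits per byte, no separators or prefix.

6b2e5f01554b03d76d6236

Since C = msg ⊕ key, XORing both sides with msg gives key = msg ⊕ C.
70 ⊕ 1b = 6b
61 ⊕ 4f = 2e
73 ⊕ 2c = 5f
73 ⊕ 72 = 01
77 ⊕ 22 = 55
64 ⊕ 2f = 4b
20 ⊕ 23 = 03
74 ⊕ a3 = d7
68 ⊕ 05 = 6d
65 ⊕ 07 = 62
20 ⊕ 16 = 36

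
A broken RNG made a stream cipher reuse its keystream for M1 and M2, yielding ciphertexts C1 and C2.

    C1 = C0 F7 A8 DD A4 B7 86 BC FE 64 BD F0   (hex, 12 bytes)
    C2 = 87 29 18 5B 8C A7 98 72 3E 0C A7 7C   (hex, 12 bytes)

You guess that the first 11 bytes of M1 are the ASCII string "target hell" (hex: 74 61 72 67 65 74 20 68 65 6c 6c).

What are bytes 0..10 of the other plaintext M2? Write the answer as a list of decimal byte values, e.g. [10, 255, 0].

[51, 191, 194, 225, 77, 100, 62, 166, 165, 4, 118]

First, C1 ⊕ C2 = (M1 ⊕ K) ⊕ (M2 ⊕ K) = M1 ⊕ M2, so the key drops out. Then M2 = (M1 ⊕ M2) ⊕ M1 over the first 11 bytes.
byte 0: (c0 ^ 87) ^ 74 = 47 ^ 74 = 33
byte 1: (f7 ^ 29) ^ 61 = de ^ 61 = bf
byte 2: (a8 ^ 18) ^ 72 = b0 ^ 72 = c2
byte 3: (dd ^ 5b) ^ 67 = 86 ^ 67 = e1
byte 4: (a4 ^ 8c) ^ 65 = 28 ^ 65 = 4d
byte 5: (b7 ^ a7) ^ 74 = 10 ^ 74 = 64
byte 6: (86 ^ 98) ^ 20 = 1e ^ 20 = 3e
byte 7: (bc ^ 72) ^ 68 = ce ^ 68 = a6
byte 8: (fe ^ 3e) ^ 65 = c0 ^ 65 = a5
byte 9: (64 ^ 0c) ^ 6c = 68 ^ 6c = 04
byte 10: (bd ^ a7) ^ 6c = 1a ^ 6c = 76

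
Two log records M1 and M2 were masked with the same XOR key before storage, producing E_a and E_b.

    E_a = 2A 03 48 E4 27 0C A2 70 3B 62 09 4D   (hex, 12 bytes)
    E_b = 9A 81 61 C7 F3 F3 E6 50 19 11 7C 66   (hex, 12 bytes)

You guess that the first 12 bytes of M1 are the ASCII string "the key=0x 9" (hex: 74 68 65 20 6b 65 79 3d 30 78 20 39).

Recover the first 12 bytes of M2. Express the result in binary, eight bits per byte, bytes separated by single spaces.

First, E_a ⊕ E_b = (M1 ⊕ K) ⊕ (M2 ⊕ K) = M1 ⊕ M2, so the key drops out. Then M2 = (M1 ⊕ M2) ⊕ M1 over the first 12 bytes.
byte 0: (2a ^ 9a) ^ 74 = b0 ^ 74 = c4
byte 1: (03 ^ 81) ^ 68 = 82 ^ 68 = ea
byte 2: (48 ^ 61) ^ 65 = 29 ^ 65 = 4c
byte 3: (e4 ^ c7) ^ 20 = 23 ^ 20 = 03
byte 4: (27 ^ f3) ^ 6b = d4 ^ 6b = bf
byte 5: (0c ^ f3) ^ 65 = ff ^ 65 = 9a
byte 6: (a2 ^ e6) ^ 79 = 44 ^ 79 = 3d
byte 7: (70 ^ 50) ^ 3d = 20 ^ 3d = 1d
byte 8: (3b ^ 19) ^ 30 = 22 ^ 30 = 12
byte 9: (62 ^ 11) ^ 78 = 73 ^ 78 = 0b
byte 10: (09 ^ 7c) ^ 20 = 75 ^ 20 = 55
byte 11: (4d ^ 66) ^ 39 = 2b ^ 39 = 12

11000100 11101010 01001100 00000011 10111111 10011010 00111101 00011101 00010010 00001011 01010101 00010010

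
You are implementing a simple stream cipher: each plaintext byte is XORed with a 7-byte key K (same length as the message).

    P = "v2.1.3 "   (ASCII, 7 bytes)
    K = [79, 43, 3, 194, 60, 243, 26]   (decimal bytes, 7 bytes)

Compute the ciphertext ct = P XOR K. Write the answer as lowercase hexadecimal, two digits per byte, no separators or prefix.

39192df312c03a

byte 0: 76 ⊕ 4f = 39
byte 1: 32 ⊕ 2b = 19
byte 2: 2e ⊕ 03 = 2d
byte 3: 31 ⊕ c2 = f3
byte 4: 2e ⊕ 3c = 12
byte 5: 33 ⊕ f3 = c0
byte 6: 20 ⊕ 1a = 3a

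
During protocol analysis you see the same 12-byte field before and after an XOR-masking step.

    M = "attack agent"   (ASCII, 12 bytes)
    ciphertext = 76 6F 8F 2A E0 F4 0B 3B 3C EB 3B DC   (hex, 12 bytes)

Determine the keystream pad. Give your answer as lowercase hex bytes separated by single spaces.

17 1b fb 4b 83 9f 2b 5a 5b 8e 55 a8

Since ciphertext = M ⊕ pad, XORing both sides with M gives pad = M ⊕ ciphertext.
byte 0: 61 ^ 76 = 17
byte 1: 74 ^ 6f = 1b
byte 2: 74 ^ 8f = fb
byte 3: 61 ^ 2a = 4b
byte 4: 63 ^ e0 = 83
byte 5: 6b ^ f4 = 9f
byte 6: 20 ^ 0b = 2b
byte 7: 61 ^ 3b = 5a
byte 8: 67 ^ 3c = 5b
byte 9: 65 ^ eb = 8e
byte 10: 6e ^ 3b = 55
byte 11: 74 ^ dc = a8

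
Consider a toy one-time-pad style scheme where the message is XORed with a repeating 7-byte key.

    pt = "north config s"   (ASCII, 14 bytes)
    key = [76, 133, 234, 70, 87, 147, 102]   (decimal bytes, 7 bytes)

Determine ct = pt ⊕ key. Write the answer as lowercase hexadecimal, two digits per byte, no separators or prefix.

The 7-byte key repeats, so the effective keystream is 4c 85 ea 46 57 93 66 4c 85 ea 46 57 93 66.
byte 0: 01101110 ⊕ 01001100 = 00100010
byte 1: 01101111 ⊕ 10000101 = 11101010
byte 2: 01110010 ⊕ 11101010 = 10011000
byte 3: 01110100 ⊕ 01000110 = 00110010
byte 4: 01101000 ⊕ 01010111 = 00111111
byte 5: 00100000 ⊕ 10010011 = 10110011
byte 6: 01100011 ⊕ 01100110 = 00000101
byte 7: 01101111 ⊕ 01001100 = 00100011
byte 8: 01101110 ⊕ 10000101 = 11101011
byte 9: 01100110 ⊕ 11101010 = 10001100
byte 10: 01101001 ⊕ 01000110 = 00101111
byte 11: 01100111 ⊕ 01010111 = 00110000
byte 12: 00100000 ⊕ 10010011 = 10110011
byte 13: 01110011 ⊕ 01100110 = 00010101

22ea98323fb30523eb8c2f30b315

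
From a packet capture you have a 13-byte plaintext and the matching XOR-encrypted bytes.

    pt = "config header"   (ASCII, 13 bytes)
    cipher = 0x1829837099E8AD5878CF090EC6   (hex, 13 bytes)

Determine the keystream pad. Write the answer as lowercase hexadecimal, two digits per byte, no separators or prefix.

Since cipher = pt ⊕ pad, XORing both sides with pt gives pad = pt ⊕ cipher.
byte 0:  99 ⊕  24 = 123
byte 1: 111 ⊕  41 =  70
byte 2: 110 ⊕ 131 = 237
byte 3: 102 ⊕ 112 =  22
byte 4: 105 ⊕ 153 = 240
byte 5: 103 ⊕ 232 = 143
byte 6:  32 ⊕ 173 = 141
byte 7: 104 ⊕  88 =  48
byte 8: 101 ⊕ 120 =  29
byte 9:  97 ⊕ 207 = 174
byte 10: 100 ⊕   9 = 109
byte 11: 101 ⊕  14 = 107
byte 12: 114 ⊕ 198 = 180

7b46ed16f08f8d301dae6d6bb4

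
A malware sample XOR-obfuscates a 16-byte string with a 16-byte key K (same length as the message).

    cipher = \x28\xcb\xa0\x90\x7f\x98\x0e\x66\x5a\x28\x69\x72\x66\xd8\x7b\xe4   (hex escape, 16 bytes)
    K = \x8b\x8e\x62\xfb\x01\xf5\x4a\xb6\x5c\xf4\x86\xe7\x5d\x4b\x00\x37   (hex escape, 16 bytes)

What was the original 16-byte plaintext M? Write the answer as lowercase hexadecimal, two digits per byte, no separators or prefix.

XOR is its own inverse, so applying the key byte-wise gives the result directly.
byte 0: 28 xor 8b = a3
byte 1: cb xor 8e = 45
byte 2: a0 xor 62 = c2
byte 3: 90 xor fb = 6b
byte 4: 7f xor 01 = 7e
byte 5: 98 xor f5 = 6d
byte 6: 0e xor 4a = 44
byte 7: 66 xor b6 = d0
byte 8: 5a xor 5c = 06
byte 9: 28 xor f4 = dc
byte 10: 69 xor 86 = ef
byte 11: 72 xor e7 = 95
byte 12: 66 xor 5d = 3b
byte 13: d8 xor 4b = 93
byte 14: 7b xor 00 = 7b
byte 15: e4 xor 37 = d3

a345c26b7e6d44d006dcef953b937bd3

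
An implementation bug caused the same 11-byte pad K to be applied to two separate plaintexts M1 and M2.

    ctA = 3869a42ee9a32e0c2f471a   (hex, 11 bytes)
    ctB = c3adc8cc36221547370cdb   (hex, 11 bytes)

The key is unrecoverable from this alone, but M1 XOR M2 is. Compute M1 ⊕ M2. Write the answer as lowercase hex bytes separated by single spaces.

ctA ⊕ ctB = (M1 ⊕ K) ⊕ (M2 ⊕ K) = M1 ⊕ M2 — the shared key cancels under XOR.
byte 0:  56 XOR 195 = 251
byte 1: 105 XOR 173 = 196
byte 2: 164 XOR 200 = 108
byte 3:  46 XOR 204 = 226
byte 4: 233 XOR  54 = 223
byte 5: 163 XOR  34 = 129
byte 6:  46 XOR  21 =  59
byte 7:  12 XOR  71 =  75
byte 8:  47 XOR  55 =  24
byte 9:  71 XOR  12 =  75
byte 10:  26 XOR 219 = 193

fb c4 6c e2 df 81 3b 4b 18 4b c1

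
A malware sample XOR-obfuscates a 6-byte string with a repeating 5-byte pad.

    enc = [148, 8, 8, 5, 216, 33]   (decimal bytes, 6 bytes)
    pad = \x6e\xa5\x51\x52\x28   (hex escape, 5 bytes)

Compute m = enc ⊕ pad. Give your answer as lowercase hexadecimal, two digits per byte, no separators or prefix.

faad5957f04f

The 5-byte key repeats, so the effective keystream is 6e a5 51 52 28 6e.
byte 0: 94 ^ 6e = fa
byte 1: 08 ^ a5 = ad
byte 2: 08 ^ 51 = 59
byte 3: 05 ^ 52 = 57
byte 4: d8 ^ 28 = f0
byte 5: 21 ^ 6e = 4f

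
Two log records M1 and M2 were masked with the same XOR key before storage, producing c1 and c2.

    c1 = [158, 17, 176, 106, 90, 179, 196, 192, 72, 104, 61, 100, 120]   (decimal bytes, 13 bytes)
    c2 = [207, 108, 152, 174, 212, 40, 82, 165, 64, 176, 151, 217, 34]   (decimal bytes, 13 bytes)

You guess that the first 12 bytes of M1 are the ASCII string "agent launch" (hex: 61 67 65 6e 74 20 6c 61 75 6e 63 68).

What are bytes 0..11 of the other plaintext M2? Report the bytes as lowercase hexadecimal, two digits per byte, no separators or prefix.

First, c1 ⊕ c2 = (M1 ⊕ K) ⊕ (M2 ⊕ K) = M1 ⊕ M2, so the key drops out. Then M2 = (M1 ⊕ M2) ⊕ M1 over the first 12 bytes.
byte 0: (9e XOR cf) XOR 61 = 51 XOR 61 = 30
byte 1: (11 XOR 6c) XOR 67 = 7d XOR 67 = 1a
byte 2: (b0 XOR 98) XOR 65 = 28 XOR 65 = 4d
byte 3: (6a XOR ae) XOR 6e = c4 XOR 6e = aa
byte 4: (5a XOR d4) XOR 74 = 8e XOR 74 = fa
byte 5: (b3 XOR 28) XOR 20 = 9b XOR 20 = bb
byte 6: (c4 XOR 52) XOR 6c = 96 XOR 6c = fa
byte 7: (c0 XOR a5) XOR 61 = 65 XOR 61 = 04
byte 8: (48 XOR 40) XOR 75 = 08 XOR 75 = 7d
byte 9: (68 XOR b0) XOR 6e = d8 XOR 6e = b6
byte 10: (3d XOR 97) XOR 63 = aa XOR 63 = c9
byte 11: (64 XOR d9) XOR 68 = bd XOR 68 = d5

301a4daafabbfa047db6c9d5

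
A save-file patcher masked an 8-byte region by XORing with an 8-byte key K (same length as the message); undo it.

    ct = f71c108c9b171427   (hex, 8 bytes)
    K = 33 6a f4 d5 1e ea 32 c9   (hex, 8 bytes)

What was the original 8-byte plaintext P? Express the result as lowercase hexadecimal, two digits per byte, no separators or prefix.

XOR is its own inverse, so applying the key byte-wise gives the result directly.
f7 xor 33 = c4
1c xor 6a = 76
10 xor f4 = e4
8c xor d5 = 59
9b xor 1e = 85
17 xor ea = fd
14 xor 32 = 26
27 xor c9 = ee

c476e45985fd26ee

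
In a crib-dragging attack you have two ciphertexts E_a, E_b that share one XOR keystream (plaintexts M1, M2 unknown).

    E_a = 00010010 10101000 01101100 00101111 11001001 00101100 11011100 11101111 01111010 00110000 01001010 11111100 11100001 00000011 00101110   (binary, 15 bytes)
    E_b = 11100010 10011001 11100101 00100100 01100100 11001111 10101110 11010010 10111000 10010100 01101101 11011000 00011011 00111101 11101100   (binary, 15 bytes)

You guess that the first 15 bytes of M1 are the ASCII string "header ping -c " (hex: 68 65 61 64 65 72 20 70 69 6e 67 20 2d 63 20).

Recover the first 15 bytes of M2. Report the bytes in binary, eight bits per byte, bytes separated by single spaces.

First, E_a ⊕ E_b = (M1 ⊕ K) ⊕ (M2 ⊕ K) = M1 ⊕ M2, so the key drops out. Then M2 = (M1 ⊕ M2) ⊕ M1 over the first 15 bytes.
byte 0: (12 xor e2) xor 68 = f0 xor 68 = 98
byte 1: (a8 xor 99) xor 65 = 31 xor 65 = 54
byte 2: (6c xor e5) xor 61 = 89 xor 61 = e8
byte 3: (2f xor 24) xor 64 = 0b xor 64 = 6f
byte 4: (c9 xor 64) xor 65 = ad xor 65 = c8
byte 5: (2c xor cf) xor 72 = e3 xor 72 = 91
byte 6: (dc xor ae) xor 20 = 72 xor 20 = 52
byte 7: (ef xor d2) xor 70 = 3d xor 70 = 4d
byte 8: (7a xor b8) xor 69 = c2 xor 69 = ab
byte 9: (30 xor 94) xor 6e = a4 xor 6e = ca
byte 10: (4a xor 6d) xor 67 = 27 xor 67 = 40
byte 11: (fc xor d8) xor 20 = 24 xor 20 = 04
byte 12: (e1 xor 1b) xor 2d = fa xor 2d = d7
byte 13: (03 xor 3d) xor 63 = 3e xor 63 = 5d
byte 14: (2e xor ec) xor 20 = c2 xor 20 = e2

10011000 01010100 11101000 01101111 11001000 10010001 01010010 01001101 10101011 11001010 01000000 00000100 11010111 01011101 11100010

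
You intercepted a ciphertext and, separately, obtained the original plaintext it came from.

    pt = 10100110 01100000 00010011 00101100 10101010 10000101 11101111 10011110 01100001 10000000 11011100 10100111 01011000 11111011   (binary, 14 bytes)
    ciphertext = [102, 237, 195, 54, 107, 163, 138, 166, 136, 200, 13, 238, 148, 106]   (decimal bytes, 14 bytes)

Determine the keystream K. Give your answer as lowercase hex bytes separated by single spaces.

c0 8d d0 1a c1 26 65 38 e9 48 d1 49 cc 91

Since ciphertext = pt ⊕ K, XORing both sides with pt gives K = pt ⊕ ciphertext.
10100110 ⊕ 01100110 = 11000000
01100000 ⊕ 11101101 = 10001101
00010011 ⊕ 11000011 = 11010000
00101100 ⊕ 00110110 = 00011010
10101010 ⊕ 01101011 = 11000001
10000101 ⊕ 10100011 = 00100110
11101111 ⊕ 10001010 = 01100101
10011110 ⊕ 10100110 = 00111000
01100001 ⊕ 10001000 = 11101001
10000000 ⊕ 11001000 = 01001000
11011100 ⊕ 00001101 = 11010001
10100111 ⊕ 11101110 = 01001001
01011000 ⊕ 10010100 = 11001100
11111011 ⊕ 01101010 = 10010001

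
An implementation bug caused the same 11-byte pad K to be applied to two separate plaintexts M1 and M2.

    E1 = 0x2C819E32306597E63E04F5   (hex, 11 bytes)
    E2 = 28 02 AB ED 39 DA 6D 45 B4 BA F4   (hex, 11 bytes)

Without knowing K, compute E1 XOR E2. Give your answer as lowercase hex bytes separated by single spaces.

04 83 35 df 09 bf fa a3 8a be 01

E1 ⊕ E2 = (M1 ⊕ K) ⊕ (M2 ⊕ K) = M1 ⊕ M2 — the shared key cancels under XOR.
00101100 ^ 00101000 = 00000100
10000001 ^ 00000010 = 10000011
10011110 ^ 10101011 = 00110101
00110010 ^ 11101101 = 11011111
00110000 ^ 00111001 = 00001001
01100101 ^ 11011010 = 10111111
10010111 ^ 01101101 = 11111010
11100110 ^ 01000101 = 10100011
00111110 ^ 10110100 = 10001010
00000100 ^ 10111010 = 10111110
11110101 ^ 11110100 = 00000001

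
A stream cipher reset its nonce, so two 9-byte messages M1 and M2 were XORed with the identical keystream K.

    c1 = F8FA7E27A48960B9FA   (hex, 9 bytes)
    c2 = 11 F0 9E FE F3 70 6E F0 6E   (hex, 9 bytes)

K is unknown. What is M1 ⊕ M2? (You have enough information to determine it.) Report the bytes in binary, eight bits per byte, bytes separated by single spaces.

11101001 00001010 11100000 11011001 01010111 11111001 00001110 01001001 10010100

c1 ⊕ c2 = (M1 ⊕ K) ⊕ (M2 ⊕ K) = M1 ⊕ M2 — the shared key cancels under XOR.
11111000 xor 00010001 = 11101001
11111010 xor 11110000 = 00001010
01111110 xor 10011110 = 11100000
00100111 xor 11111110 = 11011001
10100100 xor 11110011 = 01010111
10001001 xor 01110000 = 11111001
01100000 xor 01101110 = 00001110
10111001 xor 11110000 = 01001001
11111010 xor 01101110 = 10010100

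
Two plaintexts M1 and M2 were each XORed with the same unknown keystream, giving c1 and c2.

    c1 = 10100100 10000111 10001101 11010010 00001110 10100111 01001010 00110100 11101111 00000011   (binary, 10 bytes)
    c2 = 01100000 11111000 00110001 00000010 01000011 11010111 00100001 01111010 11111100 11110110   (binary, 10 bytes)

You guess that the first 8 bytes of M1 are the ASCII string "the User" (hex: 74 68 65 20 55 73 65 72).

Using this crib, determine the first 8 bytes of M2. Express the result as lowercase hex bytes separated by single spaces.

b0 17 d9 f0 18 03 0e 3c

First, c1 ⊕ c2 = (M1 ⊕ K) ⊕ (M2 ⊕ K) = M1 ⊕ M2, so the key drops out. Then M2 = (M1 ⊕ M2) ⊕ M1 over the first 8 bytes.
byte 0: (a4 XOR 60) XOR 74 = c4 XOR 74 = b0
byte 1: (87 XOR f8) XOR 68 = 7f XOR 68 = 17
byte 2: (8d XOR 31) XOR 65 = bc XOR 65 = d9
byte 3: (d2 XOR 02) XOR 20 = d0 XOR 20 = f0
byte 4: (0e XOR 43) XOR 55 = 4d XOR 55 = 18
byte 5: (a7 XOR d7) XOR 73 = 70 XOR 73 = 03
byte 6: (4a XOR 21) XOR 65 = 6b XOR 65 = 0e
byte 7: (34 XOR 7a) XOR 72 = 4e XOR 72 = 3c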